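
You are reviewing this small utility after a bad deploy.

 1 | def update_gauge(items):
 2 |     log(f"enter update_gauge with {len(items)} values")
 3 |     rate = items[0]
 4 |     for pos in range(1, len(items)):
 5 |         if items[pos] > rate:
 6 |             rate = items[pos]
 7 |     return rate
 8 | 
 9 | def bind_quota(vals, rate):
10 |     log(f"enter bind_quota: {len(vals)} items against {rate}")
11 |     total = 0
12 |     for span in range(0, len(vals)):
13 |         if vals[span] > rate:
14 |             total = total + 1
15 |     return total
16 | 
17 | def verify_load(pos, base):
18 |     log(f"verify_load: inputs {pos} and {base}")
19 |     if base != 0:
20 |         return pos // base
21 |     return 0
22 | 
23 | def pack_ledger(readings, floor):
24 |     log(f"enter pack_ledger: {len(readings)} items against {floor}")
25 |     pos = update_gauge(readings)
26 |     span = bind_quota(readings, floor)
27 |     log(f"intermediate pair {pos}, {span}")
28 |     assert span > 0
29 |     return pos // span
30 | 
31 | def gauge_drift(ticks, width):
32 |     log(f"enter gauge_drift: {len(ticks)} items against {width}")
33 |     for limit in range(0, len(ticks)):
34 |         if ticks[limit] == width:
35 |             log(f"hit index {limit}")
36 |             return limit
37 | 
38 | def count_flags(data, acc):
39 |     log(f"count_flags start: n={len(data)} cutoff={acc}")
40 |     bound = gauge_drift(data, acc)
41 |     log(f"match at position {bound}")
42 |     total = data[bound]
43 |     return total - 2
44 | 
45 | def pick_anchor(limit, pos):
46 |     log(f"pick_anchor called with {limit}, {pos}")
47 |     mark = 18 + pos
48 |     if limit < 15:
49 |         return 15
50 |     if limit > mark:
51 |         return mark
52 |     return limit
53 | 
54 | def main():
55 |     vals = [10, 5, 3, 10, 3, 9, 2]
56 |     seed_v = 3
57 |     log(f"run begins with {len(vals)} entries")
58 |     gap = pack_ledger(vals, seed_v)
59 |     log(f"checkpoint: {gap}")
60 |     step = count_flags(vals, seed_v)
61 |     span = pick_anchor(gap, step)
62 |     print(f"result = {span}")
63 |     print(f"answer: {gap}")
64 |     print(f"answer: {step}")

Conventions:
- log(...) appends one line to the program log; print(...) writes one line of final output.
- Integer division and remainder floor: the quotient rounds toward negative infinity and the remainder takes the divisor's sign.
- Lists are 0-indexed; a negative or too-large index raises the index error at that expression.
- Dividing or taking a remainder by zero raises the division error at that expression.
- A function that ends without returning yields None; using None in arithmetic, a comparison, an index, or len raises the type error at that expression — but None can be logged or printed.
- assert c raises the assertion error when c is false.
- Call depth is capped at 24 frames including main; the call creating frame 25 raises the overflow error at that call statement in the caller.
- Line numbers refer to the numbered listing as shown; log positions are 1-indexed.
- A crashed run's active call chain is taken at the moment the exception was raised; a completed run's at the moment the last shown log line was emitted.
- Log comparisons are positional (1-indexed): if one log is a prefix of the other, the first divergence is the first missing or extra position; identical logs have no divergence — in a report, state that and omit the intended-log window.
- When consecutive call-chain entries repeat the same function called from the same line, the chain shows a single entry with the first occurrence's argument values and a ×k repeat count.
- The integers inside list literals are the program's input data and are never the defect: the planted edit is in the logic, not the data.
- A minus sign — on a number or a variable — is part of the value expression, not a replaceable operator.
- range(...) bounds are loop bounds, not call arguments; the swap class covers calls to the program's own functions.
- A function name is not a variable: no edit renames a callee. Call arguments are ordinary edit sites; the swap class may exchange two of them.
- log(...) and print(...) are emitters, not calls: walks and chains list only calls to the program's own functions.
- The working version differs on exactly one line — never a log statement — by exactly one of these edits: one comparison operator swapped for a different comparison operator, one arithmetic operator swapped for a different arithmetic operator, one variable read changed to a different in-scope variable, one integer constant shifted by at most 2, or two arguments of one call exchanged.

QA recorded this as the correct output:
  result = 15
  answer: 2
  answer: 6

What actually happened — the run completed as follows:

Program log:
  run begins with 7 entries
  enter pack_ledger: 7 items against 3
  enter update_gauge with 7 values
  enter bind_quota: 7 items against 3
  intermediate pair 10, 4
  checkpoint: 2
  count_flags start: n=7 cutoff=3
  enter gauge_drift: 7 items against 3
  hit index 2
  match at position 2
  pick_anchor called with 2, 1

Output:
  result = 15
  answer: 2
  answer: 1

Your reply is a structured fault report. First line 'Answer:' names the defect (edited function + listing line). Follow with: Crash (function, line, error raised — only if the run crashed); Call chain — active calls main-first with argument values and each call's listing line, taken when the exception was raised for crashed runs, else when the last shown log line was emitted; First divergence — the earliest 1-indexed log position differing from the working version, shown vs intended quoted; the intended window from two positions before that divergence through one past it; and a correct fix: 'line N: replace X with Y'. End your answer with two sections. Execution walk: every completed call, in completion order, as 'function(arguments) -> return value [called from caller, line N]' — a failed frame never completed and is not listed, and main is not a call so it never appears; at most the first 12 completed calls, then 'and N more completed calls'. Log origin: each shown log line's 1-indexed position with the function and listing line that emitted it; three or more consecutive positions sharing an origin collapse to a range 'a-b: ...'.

Answer: the defect is in count_flags at line 43.
Key observation: Position 11 is the first bad log line: 'pick_anchor called with 2, 1' should read 'pick_anchor called with 2, 6'.
Call chain: main -> pick_anchor(2, 1) (called at line 61).
First divergence: position 11 — the shown line 'pick_anchor called with 2, 1' should read 'pick_anchor called with 2, 6'.
Intended log window:
  9: hit index 2
  10: match at position 2
  11: pick_anchor called with 2, 6
Execution walk:
  update_gauge([10, 5, 3, 10, 3, 9, 2]) -> 10  [called from pack_ledger, line 25]
  bind_quota([10, 5, 3, 10, 3, 9, 2], 3) -> 4  [called from pack_ledger, line 26]
  pack_ledger([10, 5, 3, 10, 3, 9, 2], 3) -> 2  [called from main, line 58]
  gauge_drift([10, 5, 3, 10, 3, 9, 2], 3) -> 2  [called from count_flags, line 40]
  count_flags([10, 5, 3, 10, 3, 9, 2], 3) -> 1  [called from main, line 60]
  pick_anchor(2, 1) -> 15  [called from main, line 61]
Log origins:
  1: logged in main at line 57
  2: logged in pack_ledger at line 24
  3: logged in update_gauge at line 2
  4: logged in bind_quota at line 10
  5: logged in pack_ledger at line 27
  6: logged in main at line 59
  7: logged in count_flags at line 39
  8: logged in gauge_drift at line 32
  9: logged in gauge_drift at line 35
  10: logged in count_flags at line 41
  11: logged in pick_anchor at line 46
A correct fix: line 43: replace `-` with `*`.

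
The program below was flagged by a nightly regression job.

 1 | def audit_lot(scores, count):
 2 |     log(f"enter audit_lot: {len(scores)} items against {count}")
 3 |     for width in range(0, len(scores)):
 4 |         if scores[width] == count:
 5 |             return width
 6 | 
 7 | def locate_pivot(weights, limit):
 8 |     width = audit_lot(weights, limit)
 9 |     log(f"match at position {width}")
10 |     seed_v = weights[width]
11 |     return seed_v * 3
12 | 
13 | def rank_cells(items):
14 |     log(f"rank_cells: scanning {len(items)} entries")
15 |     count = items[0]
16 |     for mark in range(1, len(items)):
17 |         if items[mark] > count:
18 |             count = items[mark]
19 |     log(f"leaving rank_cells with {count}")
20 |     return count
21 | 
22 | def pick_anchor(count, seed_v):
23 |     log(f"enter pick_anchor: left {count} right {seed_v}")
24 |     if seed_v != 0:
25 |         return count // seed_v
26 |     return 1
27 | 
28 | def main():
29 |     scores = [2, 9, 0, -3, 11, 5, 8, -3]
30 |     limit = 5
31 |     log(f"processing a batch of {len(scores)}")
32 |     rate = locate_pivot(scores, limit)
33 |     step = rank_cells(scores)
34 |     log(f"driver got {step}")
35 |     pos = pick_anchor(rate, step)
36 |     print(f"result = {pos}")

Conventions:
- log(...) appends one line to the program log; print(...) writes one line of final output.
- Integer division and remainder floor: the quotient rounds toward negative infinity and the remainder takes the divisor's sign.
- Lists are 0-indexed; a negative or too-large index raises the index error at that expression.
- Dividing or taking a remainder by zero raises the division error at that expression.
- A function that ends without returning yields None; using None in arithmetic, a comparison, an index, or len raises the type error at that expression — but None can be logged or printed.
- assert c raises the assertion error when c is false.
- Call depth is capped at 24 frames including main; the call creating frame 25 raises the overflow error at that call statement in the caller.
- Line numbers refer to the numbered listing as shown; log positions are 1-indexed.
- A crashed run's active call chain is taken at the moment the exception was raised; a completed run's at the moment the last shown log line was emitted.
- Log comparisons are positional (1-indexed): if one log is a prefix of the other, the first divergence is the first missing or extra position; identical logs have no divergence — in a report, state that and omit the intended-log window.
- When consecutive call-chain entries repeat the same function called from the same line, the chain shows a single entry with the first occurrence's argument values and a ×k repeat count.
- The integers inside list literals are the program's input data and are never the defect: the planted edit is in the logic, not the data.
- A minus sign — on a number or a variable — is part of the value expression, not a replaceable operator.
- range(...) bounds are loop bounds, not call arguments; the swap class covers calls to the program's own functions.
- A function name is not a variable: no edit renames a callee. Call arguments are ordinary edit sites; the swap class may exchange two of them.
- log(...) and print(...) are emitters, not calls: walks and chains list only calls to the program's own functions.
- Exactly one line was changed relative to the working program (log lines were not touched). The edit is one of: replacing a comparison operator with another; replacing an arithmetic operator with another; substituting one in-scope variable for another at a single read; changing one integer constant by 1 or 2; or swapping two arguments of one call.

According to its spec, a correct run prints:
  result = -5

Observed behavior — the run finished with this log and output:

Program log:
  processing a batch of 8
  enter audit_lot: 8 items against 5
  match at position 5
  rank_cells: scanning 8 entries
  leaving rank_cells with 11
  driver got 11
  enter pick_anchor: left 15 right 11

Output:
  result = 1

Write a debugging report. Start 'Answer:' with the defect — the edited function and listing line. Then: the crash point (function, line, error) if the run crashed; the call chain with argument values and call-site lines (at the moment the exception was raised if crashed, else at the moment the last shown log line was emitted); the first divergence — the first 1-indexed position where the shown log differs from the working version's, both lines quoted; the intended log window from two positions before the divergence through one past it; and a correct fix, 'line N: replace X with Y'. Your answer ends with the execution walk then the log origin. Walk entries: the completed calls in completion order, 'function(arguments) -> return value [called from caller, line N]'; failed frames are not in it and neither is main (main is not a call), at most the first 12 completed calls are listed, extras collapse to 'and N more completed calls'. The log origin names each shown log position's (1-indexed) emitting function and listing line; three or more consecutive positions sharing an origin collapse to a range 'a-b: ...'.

Answer: the defect is in rank_cells at line 17.
Key observation: Position 5 is the first bad log line: 'leaving rank_cells with 11' should read 'leaving rank_cells with -3'.
Call chain: main -> pick_anchor(15, 11) (called at line 35).
First divergence: at position 5 the run shows 'leaving rank_cells with 11' where the working version logs 'leaving rank_cells with -3'.
Intended log window:
  3: match at position 5
  4: rank_cells: scanning 8 entries
  5: leaving rank_cells with -3
  6: driver got -3
Execution walk:
  audit_lot([2, 9, 0, -3, 11, 5, 8, -3], 5) -> 5  [called from locate_pivot, line 8]
  locate_pivot([2, 9, 0, -3, 11, 5, 8, -3], 5) -> 15  [called from main, line 32]
  rank_cells([2, 9, 0, -3, 11, 5, 8, -3]) -> 11  [called from main, line 33]
  pick_anchor(15, 11) -> 1  [called from main, line 35]
Origin of each log line:
  1: from main, line 31
  2: from audit_lot, line 2
  3: from locate_pivot, line 9
  4: from rank_cells, line 14
  5: from rank_cells, line 19
  6: from main, line 34
  7: from pick_anchor, line 23
A correct fix: line 17: replace `>` with `<`.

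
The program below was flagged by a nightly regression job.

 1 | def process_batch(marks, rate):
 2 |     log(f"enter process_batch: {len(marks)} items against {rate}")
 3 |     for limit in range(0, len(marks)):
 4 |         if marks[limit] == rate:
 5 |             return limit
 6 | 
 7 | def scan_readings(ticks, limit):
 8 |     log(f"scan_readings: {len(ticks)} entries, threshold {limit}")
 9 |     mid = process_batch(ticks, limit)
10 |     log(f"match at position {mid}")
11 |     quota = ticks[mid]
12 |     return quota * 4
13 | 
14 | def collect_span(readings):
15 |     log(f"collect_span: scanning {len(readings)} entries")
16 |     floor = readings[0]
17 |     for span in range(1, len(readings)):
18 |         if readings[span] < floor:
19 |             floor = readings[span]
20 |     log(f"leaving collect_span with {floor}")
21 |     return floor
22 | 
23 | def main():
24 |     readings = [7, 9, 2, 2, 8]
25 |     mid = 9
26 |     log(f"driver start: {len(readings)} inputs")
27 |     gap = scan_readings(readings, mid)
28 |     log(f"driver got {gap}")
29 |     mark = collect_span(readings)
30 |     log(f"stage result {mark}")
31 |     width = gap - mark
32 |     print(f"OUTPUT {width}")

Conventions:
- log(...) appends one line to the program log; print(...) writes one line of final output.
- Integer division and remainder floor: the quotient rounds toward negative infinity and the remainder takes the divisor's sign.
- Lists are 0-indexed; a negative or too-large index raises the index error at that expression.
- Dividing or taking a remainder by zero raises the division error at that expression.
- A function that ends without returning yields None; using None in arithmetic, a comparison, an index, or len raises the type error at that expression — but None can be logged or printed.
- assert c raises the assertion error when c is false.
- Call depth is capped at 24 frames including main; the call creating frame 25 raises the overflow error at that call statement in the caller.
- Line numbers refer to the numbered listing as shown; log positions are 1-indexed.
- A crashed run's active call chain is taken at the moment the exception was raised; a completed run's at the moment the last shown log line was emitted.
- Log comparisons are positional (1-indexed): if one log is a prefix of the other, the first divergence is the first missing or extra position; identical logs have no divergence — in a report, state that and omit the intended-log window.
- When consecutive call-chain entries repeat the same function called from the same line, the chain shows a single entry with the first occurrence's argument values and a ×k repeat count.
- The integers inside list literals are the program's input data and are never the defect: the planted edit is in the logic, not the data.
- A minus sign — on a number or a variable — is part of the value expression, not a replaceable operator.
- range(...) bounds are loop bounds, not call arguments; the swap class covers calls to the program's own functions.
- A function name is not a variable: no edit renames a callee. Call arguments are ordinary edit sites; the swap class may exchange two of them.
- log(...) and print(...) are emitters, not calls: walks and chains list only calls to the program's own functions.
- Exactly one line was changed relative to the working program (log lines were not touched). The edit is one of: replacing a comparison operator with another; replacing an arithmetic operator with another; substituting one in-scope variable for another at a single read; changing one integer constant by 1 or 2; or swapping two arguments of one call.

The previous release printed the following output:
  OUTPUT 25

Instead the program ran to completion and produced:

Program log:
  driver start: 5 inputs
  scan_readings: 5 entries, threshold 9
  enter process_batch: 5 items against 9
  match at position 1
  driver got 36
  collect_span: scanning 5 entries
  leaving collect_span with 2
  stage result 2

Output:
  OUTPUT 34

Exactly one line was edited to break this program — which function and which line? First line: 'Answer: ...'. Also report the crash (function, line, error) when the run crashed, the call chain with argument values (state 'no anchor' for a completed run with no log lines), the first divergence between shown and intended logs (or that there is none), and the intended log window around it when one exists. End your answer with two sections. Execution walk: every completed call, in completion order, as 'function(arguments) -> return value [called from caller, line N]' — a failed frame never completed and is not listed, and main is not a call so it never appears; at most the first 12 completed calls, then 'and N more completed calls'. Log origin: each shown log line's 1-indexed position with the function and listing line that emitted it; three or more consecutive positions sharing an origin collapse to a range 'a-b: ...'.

Answer: the defect is in scan_readings at line 12.
Key fact: Everything matches until log position 5, which reads 'driver got 36' in place of 'driver got 27'.
Call chain: main.
First divergence: position 5 — the shown line 'driver got 36' should read 'driver got 27'.
Intended log window:
  3: enter process_batch: 5 items against 9
  4: match at position 1
  5: driver got 27
  6: collect_span: scanning 5 entries
Execution walk:
  process_batch([7, 9, 2, 2, 8], 9) -> 1  [called from scan_readings, line 9]
  scan_readings([7, 9, 2, 2, 8], 9) -> 36  [called from main, line 27]
  collect_span([7, 9, 2, 2, 8]) -> 2  [called from main, line 29]
Log origins:
  1: emitted by main (line 26)
  2: emitted by scan_readings (line 8)
  3: emitted by process_batch (line 2)
  4: emitted by scan_readings (line 10)
  5: emitted by main (line 28)
  6: emitted by collect_span (line 15)
  7: emitted by collect_span (line 20)
  8: emitted by main (line 30)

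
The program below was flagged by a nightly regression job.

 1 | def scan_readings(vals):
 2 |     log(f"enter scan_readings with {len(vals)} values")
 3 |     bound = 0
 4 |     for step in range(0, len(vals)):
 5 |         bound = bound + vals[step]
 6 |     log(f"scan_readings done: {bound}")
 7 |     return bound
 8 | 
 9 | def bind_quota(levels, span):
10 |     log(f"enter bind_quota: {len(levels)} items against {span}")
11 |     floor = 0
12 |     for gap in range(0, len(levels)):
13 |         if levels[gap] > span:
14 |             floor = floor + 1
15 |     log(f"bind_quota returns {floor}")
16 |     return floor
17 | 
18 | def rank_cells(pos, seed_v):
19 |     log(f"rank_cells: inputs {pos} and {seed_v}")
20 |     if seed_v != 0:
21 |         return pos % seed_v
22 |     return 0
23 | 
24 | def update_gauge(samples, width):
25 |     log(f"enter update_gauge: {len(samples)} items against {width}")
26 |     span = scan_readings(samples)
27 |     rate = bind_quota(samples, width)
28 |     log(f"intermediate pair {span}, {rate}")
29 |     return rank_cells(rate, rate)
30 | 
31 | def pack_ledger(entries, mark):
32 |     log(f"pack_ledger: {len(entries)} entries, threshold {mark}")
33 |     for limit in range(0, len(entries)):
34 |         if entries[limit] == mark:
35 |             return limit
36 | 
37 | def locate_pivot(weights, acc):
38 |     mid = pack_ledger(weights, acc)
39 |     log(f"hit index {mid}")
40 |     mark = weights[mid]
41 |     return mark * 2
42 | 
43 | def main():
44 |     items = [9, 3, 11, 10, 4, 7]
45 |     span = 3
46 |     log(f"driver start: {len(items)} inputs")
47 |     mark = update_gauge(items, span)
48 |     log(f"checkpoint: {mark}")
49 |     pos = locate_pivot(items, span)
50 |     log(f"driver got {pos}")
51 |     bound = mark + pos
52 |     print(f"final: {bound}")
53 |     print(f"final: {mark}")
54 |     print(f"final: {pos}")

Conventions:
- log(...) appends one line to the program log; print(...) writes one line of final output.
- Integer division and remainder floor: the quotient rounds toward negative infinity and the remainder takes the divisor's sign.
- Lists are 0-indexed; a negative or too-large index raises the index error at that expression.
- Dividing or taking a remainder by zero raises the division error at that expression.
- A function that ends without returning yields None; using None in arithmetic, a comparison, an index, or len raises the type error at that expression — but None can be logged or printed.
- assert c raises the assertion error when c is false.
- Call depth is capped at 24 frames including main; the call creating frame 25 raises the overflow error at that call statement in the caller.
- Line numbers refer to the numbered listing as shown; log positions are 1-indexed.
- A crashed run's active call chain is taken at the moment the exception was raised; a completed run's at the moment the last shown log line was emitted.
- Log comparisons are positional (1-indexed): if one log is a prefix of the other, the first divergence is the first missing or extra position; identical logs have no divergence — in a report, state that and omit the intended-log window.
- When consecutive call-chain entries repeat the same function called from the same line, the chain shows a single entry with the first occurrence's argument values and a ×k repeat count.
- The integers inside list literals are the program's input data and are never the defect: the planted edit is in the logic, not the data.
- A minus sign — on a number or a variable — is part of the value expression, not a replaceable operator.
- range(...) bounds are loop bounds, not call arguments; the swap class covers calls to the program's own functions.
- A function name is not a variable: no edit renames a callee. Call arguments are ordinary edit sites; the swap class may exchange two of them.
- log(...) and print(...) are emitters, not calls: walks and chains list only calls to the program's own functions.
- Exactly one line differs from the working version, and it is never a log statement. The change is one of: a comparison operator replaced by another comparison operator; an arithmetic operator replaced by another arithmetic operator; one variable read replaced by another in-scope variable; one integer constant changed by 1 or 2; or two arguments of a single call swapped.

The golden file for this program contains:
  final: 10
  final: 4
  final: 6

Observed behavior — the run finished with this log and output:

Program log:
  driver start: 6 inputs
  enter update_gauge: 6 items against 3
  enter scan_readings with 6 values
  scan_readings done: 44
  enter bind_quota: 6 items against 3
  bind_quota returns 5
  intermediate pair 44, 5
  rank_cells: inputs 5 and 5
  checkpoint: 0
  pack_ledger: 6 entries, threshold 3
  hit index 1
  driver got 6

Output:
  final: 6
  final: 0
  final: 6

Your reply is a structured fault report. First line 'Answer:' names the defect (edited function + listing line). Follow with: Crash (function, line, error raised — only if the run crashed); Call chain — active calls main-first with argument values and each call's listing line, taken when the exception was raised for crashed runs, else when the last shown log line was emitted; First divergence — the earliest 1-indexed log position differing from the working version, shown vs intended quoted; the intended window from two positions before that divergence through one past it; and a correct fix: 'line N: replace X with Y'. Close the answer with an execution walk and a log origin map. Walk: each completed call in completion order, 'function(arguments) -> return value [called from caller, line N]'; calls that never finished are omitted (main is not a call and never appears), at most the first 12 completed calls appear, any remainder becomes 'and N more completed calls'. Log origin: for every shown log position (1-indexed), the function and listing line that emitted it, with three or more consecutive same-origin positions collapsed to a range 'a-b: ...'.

Answer: the defect is in update_gauge at line 29.
Key fact: Position 8 is the first bad log line: 'rank_cells: inputs 5 and 5' should read 'rank_cells: inputs 44 and 5'.
Call chain: main.
First divergence: position 8 — shown 'rank_cells: inputs 5 and 5', intended 'rank_cells: inputs 44 and 5'.
Intended log window:
  6: bind_quota returns 5
  7: intermediate pair 44, 5
  8: rank_cells: inputs 44 and 5
  9: checkpoint: 4
Execution walk:
  scan_readings([9, 3, 11, 10, 4, 7]) -> 44  [called from update_gauge, line 26]
  bind_quota([9, 3, 11, 10, 4, 7], 3) -> 5  [called from update_gauge, line 27]
  rank_cells(5, 5) -> 0  [called from update_gauge, line 29]
  update_gauge([9, 3, 11, 10, 4, 7], 3) -> 0  [called from main, line 47]
  pack_ledger([9, 3, 11, 10, 4, 7], 3) -> 1  [called from locate_pivot, line 38]
  locate_pivot([9, 3, 11, 10, 4, 7], 3) -> 6  [called from main, line 49]
Origin of each log line:
  1 — main, line 46
  2 — update_gauge, line 25
  3 — scan_readings, line 2
  4 — scan_readings, line 6
  5 — bind_quota, line 10
  6 — bind_quota, line 15
  7 — update_gauge, line 28
  8 — rank_cells, line 19
  9 — main, line 48
  10 — pack_ledger, line 32
  11 — locate_pivot, line 39
  12 — main, line 50
A correct fix: line 29: replace `rank_cells(rate, rate)` with `rank_cells(span, rate)`.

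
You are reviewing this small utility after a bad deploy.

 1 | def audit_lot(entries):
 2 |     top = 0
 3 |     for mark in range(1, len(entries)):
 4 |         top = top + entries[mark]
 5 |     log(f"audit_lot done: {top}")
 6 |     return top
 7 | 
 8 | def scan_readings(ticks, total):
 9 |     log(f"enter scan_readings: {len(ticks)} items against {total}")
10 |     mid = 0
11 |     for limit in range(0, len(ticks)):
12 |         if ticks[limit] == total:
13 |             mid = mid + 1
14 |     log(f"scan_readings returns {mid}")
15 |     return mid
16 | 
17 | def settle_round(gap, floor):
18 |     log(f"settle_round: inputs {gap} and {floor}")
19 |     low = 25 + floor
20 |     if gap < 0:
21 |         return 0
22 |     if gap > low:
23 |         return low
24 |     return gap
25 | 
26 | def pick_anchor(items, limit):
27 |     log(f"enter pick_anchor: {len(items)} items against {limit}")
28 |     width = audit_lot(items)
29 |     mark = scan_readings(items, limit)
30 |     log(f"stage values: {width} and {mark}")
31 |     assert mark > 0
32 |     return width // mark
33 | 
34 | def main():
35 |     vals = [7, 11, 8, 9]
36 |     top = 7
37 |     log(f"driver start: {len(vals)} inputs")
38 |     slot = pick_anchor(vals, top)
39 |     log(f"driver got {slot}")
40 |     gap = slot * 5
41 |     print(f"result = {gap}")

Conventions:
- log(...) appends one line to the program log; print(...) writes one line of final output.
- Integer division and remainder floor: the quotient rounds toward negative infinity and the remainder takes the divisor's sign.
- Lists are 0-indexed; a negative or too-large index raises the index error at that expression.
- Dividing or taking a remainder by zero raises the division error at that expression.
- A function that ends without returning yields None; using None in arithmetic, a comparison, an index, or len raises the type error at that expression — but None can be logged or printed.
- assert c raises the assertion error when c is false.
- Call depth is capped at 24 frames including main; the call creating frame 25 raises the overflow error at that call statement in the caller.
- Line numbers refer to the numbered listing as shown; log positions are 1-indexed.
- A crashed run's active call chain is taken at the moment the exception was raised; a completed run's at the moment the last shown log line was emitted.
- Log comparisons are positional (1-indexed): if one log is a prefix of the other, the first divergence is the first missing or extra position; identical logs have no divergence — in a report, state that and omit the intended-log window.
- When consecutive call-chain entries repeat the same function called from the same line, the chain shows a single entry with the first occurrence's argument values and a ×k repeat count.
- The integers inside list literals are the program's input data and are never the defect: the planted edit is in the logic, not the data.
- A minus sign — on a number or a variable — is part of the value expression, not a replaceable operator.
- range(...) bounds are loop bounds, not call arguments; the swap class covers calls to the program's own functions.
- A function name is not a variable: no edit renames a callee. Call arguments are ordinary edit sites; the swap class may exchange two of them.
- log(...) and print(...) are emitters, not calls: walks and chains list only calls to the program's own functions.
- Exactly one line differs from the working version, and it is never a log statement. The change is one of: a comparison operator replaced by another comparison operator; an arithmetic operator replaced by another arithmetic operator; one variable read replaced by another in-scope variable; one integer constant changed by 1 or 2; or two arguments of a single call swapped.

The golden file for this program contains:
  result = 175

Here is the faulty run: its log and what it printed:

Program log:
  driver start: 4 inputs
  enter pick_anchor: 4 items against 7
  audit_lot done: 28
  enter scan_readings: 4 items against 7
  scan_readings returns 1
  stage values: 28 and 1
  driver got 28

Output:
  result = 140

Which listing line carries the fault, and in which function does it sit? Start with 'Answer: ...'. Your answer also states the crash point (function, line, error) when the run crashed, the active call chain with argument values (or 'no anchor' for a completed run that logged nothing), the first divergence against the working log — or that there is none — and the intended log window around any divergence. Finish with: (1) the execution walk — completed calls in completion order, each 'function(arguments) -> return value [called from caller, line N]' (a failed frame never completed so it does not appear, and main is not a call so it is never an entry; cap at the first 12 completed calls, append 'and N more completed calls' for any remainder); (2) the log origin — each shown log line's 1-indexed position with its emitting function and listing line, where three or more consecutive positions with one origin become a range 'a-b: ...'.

Answer: the defect is in audit_lot at line 3.
Key observation: Position 3 is the first bad log line: 'audit_lot done: 28' should read 'audit_lot done: 35'.
Call chain: main.
First divergence: position 3 — the shown line 'audit_lot done: 28' should read 'audit_lot done: 35'.
Intended log window:
  1: driver start: 4 inputs
  2: enter pick_anchor: 4 items against 7
  3: audit_lot done: 35
  4: enter scan_readings: 4 items against 7
Execution walk:
  audit_lot([7, 11, 8, 9]) -> 28  [called from pick_anchor, line 28]
  scan_readings([7, 11, 8, 9], 7) -> 1  [called from pick_anchor, line 29]
  pick_anchor([7, 11, 8, 9], 7) -> 28  [called from main, line 38]
Log line origins:
  1 — main, line 37
  2 — pick_anchor, line 27
  3 — audit_lot, line 5
  4 — scan_readings, line 9
  5 — scan_readings, line 14
  6 — pick_anchor, line 30
  7 — main, line 39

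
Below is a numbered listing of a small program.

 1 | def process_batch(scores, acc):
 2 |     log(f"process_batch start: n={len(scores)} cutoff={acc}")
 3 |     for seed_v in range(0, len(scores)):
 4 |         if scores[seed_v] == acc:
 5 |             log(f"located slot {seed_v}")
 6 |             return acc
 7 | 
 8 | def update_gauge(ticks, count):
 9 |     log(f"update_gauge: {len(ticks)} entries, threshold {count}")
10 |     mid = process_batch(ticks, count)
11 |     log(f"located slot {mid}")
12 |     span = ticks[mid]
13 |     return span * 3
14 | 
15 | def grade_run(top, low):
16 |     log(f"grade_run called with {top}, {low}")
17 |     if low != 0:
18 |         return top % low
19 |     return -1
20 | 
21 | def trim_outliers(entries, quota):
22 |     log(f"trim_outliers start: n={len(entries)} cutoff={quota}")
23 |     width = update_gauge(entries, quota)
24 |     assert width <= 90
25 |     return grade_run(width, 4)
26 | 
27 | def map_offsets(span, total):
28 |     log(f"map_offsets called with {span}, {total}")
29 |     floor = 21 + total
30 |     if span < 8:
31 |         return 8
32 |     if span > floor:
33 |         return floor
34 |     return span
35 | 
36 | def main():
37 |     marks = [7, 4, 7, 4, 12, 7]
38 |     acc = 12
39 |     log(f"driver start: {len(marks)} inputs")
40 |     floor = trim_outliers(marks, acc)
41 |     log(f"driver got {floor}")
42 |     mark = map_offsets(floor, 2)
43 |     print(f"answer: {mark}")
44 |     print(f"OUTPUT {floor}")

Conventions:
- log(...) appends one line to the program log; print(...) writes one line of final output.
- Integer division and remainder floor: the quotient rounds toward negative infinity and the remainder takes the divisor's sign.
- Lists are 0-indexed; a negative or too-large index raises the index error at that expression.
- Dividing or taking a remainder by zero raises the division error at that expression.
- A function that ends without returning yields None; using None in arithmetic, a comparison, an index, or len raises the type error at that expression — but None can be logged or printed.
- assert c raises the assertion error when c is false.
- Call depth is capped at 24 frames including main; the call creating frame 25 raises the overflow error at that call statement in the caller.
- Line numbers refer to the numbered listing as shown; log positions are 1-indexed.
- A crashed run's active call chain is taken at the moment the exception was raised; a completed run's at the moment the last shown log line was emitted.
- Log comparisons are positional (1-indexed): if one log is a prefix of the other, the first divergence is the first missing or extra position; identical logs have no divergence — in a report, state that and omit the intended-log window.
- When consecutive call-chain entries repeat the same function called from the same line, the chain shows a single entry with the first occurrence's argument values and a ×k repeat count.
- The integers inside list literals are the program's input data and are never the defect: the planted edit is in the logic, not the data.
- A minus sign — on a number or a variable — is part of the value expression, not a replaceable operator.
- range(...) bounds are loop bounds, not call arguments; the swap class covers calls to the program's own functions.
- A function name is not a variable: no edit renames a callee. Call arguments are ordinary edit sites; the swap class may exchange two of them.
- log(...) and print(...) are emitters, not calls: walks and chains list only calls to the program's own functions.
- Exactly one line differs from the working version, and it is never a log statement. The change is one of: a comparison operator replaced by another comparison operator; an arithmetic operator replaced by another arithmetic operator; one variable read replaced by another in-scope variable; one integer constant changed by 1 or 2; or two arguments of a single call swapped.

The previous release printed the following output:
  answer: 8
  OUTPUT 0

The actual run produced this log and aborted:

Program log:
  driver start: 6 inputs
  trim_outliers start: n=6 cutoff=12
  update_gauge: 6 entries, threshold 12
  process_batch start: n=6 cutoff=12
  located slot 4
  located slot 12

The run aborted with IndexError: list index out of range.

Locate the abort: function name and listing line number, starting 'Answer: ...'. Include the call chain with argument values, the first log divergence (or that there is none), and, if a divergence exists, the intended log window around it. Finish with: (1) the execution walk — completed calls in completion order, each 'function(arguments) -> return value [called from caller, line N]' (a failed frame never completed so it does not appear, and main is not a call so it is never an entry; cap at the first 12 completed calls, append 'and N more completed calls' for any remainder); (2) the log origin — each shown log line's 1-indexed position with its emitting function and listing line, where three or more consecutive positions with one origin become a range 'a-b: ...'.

Answer: the error was raised in update_gauge, line 12.
Key fact: At log position 6 the runs split — shown 'located slot 12', but the working version logs 'located slot 4'.
Call chain: main -> trim_outliers([7, 4, 7, 4, 12, 7], 12) (called at line 40) -> update_gauge([7, 4, 7, 4, 12, 7], 12) (called at line 23).
First divergence: position 6 — shown 'located slot 12', intended 'located slot 4'.
Intended log window:
  4: process_batch start: n=6 cutoff=12
  5: located slot 4
  6: located slot 4
  7: grade_run called with 36, 4
Execution walk:
  process_batch([7, 4, 7, 4, 12, 7], 12) -> 12  [called from update_gauge, line 10]
Log line origins:
  1 — main, line 39
  2 — trim_outliers, line 22
  3 — update_gauge, line 9
  4 — process_batch, line 2
  5 — process_batch, line 5
  6 — update_gauge, line 11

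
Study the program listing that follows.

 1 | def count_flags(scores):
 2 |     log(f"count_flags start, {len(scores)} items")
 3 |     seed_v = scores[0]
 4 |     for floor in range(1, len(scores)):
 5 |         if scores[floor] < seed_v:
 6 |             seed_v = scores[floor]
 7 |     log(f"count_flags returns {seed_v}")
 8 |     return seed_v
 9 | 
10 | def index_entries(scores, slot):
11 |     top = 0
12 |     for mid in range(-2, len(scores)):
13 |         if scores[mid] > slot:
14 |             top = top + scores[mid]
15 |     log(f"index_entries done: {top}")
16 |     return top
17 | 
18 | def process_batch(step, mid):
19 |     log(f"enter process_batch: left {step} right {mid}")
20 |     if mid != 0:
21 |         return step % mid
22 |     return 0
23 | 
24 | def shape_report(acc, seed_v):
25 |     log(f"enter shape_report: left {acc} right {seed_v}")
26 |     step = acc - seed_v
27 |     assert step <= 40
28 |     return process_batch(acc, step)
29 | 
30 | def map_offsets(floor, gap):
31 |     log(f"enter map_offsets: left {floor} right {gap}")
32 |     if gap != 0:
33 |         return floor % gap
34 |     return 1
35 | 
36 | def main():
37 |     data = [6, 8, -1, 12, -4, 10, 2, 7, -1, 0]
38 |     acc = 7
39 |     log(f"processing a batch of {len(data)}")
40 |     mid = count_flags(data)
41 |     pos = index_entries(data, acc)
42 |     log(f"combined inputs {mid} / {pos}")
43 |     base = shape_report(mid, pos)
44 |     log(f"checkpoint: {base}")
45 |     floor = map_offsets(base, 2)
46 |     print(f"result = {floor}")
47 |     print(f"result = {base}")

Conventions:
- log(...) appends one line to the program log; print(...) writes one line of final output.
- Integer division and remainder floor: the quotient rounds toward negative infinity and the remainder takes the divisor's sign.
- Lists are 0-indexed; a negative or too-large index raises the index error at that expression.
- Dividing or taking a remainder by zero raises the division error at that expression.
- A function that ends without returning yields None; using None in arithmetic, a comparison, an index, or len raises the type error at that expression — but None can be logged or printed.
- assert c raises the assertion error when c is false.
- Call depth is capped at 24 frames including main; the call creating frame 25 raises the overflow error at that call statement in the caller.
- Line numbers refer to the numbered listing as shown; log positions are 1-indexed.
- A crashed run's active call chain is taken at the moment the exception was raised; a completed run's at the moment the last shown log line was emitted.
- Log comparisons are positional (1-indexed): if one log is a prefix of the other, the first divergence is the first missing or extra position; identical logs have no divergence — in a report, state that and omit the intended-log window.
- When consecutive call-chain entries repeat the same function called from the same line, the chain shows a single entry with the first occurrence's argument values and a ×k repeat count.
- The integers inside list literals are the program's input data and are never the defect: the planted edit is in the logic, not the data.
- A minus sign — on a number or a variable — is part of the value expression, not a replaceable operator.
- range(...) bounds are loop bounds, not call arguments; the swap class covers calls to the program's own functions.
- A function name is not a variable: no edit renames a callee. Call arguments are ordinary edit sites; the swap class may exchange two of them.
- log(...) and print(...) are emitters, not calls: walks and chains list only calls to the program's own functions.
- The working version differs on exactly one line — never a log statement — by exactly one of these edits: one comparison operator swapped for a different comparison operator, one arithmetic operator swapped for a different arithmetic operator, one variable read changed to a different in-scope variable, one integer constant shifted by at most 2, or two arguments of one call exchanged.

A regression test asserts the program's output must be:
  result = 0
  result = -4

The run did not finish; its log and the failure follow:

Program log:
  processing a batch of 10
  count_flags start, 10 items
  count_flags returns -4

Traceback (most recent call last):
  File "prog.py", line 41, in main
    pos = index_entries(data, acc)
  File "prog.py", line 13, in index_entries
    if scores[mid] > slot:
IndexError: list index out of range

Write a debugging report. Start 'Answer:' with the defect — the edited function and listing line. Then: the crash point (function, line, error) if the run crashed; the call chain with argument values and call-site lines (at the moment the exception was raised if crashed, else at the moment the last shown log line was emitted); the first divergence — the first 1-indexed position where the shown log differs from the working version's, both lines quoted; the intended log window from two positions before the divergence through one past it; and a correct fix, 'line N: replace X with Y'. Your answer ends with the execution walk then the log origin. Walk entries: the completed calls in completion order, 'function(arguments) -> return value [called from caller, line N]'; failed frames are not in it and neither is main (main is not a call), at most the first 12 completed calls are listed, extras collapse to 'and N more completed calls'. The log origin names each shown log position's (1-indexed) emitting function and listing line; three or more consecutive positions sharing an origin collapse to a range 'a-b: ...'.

Answer: the defect is in index_entries at line 12.
Core observation: After 3 matching log lines the faulty run goes silent, while the working version continues with 'index_entries done: 30'.
Crash: index_entries, line 13, IndexError.
Call chain: main -> index_entries([6, 8, -1, 12, -4, 10, 2, 7, -1, 0], 7) (called at line 41).
First divergence: position 4; the shown log stops at 3 lines while the working version next logs 'index_entries done: 30'.
Intended log window:
  2: count_flags start, 10 items
  3: count_flags returns -4
  4: index_entries done: 30
  5: combined inputs -4 / 30
Execution walk:
  count_flags([6, 8, -1, 12, -4, 10, 2, 7, -1, 0]) -> -4  [called from main, line 40]
Log line origins:
  1: logged in main at line 39
  2: logged in count_flags at line 2
  3: logged in count_flags at line 7
A correct fix: line 12: replace `-2` with `0`.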